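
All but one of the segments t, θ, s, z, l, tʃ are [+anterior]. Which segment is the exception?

tʃ

/tʃ/ is the voiceless postalveolar affricate, which is [-anterior]; the rest — /l, t, θ, z, s/ — are [+anterior].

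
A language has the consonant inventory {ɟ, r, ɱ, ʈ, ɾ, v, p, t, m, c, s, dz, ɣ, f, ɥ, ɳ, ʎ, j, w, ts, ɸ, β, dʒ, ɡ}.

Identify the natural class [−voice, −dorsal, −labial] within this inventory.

Among the inventory, the [−voice] segments are /ʈ, p, t, c, s, f, ts, ɸ/.
Among these, [−dorsal] gives /ʈ, p, t, s, f, ts, ɸ/.
Within that set, [−labial] leaves /ʈ, t, s, ts/.

ʈ, t, s, ts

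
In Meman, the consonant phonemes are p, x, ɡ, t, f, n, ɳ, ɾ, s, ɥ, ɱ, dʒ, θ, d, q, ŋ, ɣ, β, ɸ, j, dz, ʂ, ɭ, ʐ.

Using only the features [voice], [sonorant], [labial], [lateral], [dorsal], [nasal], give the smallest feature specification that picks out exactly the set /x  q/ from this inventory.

[−voice, +dorsal]

The class [−voice], [+dorsal] has exactly /x, q/ as its extension in this inventory. No smaller conjunction from the listed features achieves this: [+dorsal] alone would also admit /ɡ, ɥ, ŋ, ɣ, …/; [−voice] alone would also admit /p, t, f, s, …/; and checking the remaining single features turns up none with this extension.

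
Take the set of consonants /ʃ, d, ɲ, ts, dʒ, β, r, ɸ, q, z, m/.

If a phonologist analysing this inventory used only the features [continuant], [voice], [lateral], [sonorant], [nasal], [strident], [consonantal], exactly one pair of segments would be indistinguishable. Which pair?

m, ɲ

Both /m/ and /ɲ/ are [-continuant], [+voice], [-lateral], [+sonorant], [+nasal], [-strident], [+consonantal]. Since the list omits [labial] and [dorsal] — which do distinguish the bilabial nasal from the palatal nasal — this pair collapses; all other pairs remain distinct.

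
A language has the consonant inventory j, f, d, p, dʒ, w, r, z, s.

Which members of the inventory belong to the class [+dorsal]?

The feature [dorsal] marks segments articulated with the tongue body. In this inventory /j, w/ have that property, so they are [+dorsal]; /f, d, p, dʒ, r, z, s/ are [−dorsal].

j, w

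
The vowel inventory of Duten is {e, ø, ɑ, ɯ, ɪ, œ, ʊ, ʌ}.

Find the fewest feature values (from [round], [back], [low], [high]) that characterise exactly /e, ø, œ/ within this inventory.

[−high, −back]

Every target segment is [−high], [−back]; each remaining inventory member fails at least one of these. Each conjunct is needed — [−back] alone would also admit /ɪ/; [−high] alone would also admit /ɑ, ʌ/ — and no other single listed feature has exactly this extension, so two is the minimum.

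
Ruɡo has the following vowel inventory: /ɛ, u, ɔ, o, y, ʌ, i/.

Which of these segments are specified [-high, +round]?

Eliminate segments failing any feature: /ɛ, ʌ/ are [-round]; /u, y, i/ are [+high]. The remaining /ɔ, o/ satisfy [-high], [+round].

ɔ, o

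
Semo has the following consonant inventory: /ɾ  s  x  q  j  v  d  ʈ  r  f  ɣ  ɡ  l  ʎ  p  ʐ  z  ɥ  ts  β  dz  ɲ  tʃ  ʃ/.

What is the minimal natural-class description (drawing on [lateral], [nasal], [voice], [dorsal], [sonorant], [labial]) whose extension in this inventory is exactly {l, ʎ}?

/l, ʎ/ are exactly the [+lateral] segments in the inventory, so a single feature suffices.

[+lateral]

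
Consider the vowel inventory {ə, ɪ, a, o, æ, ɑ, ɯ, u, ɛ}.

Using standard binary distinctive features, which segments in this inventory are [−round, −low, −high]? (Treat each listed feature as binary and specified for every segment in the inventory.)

ə, ɛ

The [−round] segments are /ə, ɪ, a, æ, ɑ, ɯ, ɛ/.
Among these, [−low] gives /ə, ɪ, ɯ, ɛ/.
Within that set, [−high] leaves /ə, ɛ/.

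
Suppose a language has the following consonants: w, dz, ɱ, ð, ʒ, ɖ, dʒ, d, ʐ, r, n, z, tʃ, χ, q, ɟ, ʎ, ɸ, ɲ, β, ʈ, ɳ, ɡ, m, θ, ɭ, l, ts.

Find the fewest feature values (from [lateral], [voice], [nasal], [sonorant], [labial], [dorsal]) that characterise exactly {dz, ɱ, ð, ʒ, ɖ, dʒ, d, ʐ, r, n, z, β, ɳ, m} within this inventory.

[+voice, −lateral, −dorsal]

The class [+voice], [−lateral], [−dorsal] has exactly /dz, ɱ, ð, ʒ, ɖ, dʒ, d, ʐ, r, n, z, β, ɳ, m/ as its extension in this inventory. No smaller conjunction from the listed features achieves this: [−lateral, −dorsal] alone would also admit /tʃ, ɸ, ʈ, θ, …/; [+voice, −dorsal] alone would also admit /ɭ, l/; [+voice, −lateral] alone would also admit /w, ɟ, ɲ, ɡ/; and checking the remaining two-feature bundles turns up none with this extension.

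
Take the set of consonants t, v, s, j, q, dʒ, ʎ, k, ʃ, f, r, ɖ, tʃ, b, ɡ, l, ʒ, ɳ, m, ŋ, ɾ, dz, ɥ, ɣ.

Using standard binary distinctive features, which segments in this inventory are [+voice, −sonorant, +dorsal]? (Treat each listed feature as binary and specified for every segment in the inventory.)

Eliminate segments failing any feature: /t, s, q, k, ʃ, f, tʃ/ are [−voice]; /v, dʒ, ɖ, b, ʒ, dz/ are [−dorsal]; /j, ʎ, r, l, ɳ, m, ŋ, ɾ, ɥ/ are [+sonorant]. The remaining /ɡ, ɣ/ satisfy [+voice], [−sonorant], [+dorsal].

ɡ, ɣ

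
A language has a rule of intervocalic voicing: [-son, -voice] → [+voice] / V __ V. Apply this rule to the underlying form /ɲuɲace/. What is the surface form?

[ɲuɲaɟe]

/c/ satisfies [-son, -voice] and sits in V __ V. The [+voice] counterpart of the voiceless palatal stop is /ɟ/. Other segments in /ɲuɲace/ either fail the structural description or are not in the environment, so the surface form is [ɲuɲaɟe].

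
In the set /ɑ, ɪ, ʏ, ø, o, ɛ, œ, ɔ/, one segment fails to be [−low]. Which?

/o, ɪ, œ, ɛ, ø, ɔ, ʏ/ are all [−low]; /ɑ/ (low back unrounded vowel) is [+low].

ɑ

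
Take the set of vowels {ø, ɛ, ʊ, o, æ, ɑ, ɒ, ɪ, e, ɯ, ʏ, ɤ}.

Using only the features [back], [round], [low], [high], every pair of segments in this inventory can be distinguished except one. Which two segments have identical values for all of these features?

Both /ɛ/ and /e/ are [-back], [-round], [-low], [-high]. Since the list omits [tense] — which does distinguish the mid front unrounded lax vowel from the mid front unrounded tense vowel — this pair collapses; all other pairs remain distinct.

ɛ, e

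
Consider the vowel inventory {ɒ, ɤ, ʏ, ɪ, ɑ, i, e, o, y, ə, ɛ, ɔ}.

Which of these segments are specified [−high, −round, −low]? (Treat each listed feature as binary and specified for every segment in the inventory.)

Eliminate segments failing any feature: /ɒ, o, ɔ/ are [+round]; /ʏ, ɪ, i, y/ are [+high]; /ɑ/ is [+low]. The remaining /ɤ, e, ə, ɛ/ satisfy [−high], [−round], [−low].

ɤ, e, ə, ɛ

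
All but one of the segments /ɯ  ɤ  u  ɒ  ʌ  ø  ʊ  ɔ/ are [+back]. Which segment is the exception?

ø

/ʌ, ɤ, u, ɒ, ʊ, ɔ, ɯ/ are all [+back]; /ø/ (mid front rounded tense vowel) is [−back].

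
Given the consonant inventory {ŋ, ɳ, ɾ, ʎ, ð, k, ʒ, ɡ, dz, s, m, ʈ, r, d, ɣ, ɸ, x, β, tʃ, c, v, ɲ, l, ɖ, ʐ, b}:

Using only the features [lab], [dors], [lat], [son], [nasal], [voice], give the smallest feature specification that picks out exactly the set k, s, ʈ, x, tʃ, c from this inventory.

[−voice, −lab]

/k, s, ʈ, x, tʃ, c/ are all [−voice], [−labial], and no other segment in the inventory matches both values. Dropping any one of them over-generates: [−labial] alone would also admit /ŋ, ɳ, ɾ, ʎ, …/; [−voice] alone would also admit /ɸ/. No other single listed feature picks out exactly this set either, so fewer than two features will not do.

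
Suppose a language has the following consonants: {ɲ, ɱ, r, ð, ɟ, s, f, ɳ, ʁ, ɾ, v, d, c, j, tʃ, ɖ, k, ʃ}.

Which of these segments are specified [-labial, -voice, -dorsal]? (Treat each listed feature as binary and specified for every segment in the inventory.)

Among the inventory, the [-labial] segments are /ɲ, r, ð, ɟ, s, ɳ, ʁ, ɾ, d, c, j, tʃ, ɖ, k, ʃ/.
Within that set, [-voice] gives /s, c, tʃ, k, ʃ/.
Intersecting with [-dorsal] leaves /s, tʃ, ʃ/.

s, tʃ, ʃ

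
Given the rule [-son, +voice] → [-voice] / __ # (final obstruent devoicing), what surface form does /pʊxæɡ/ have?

[pʊxæk]

The only segment in the rule's environment that also matches [-son, +voice] is /ɡ/. Applying [-voice] turns the voiced velar stop into /k/ (voiceless velar stop), giving [pʊxæk].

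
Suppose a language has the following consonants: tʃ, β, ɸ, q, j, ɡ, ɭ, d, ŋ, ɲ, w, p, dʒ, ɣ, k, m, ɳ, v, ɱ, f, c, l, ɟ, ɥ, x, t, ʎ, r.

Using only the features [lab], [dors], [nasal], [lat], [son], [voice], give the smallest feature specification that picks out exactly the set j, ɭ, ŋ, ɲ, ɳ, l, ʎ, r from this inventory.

The class [+sonorant], [-labial] has exactly /j, ɭ, ŋ, ɲ, ɳ, l, ʎ, r/ as its extension in this inventory. No smaller conjunction from the listed features achieves this: [-labial] alone would also admit /tʃ, q, ɡ, d, …/; [+sonorant] alone would also admit /w, m, ɱ, ɥ/; and checking the remaining single features turns up none with this extension.

[+son, -lab]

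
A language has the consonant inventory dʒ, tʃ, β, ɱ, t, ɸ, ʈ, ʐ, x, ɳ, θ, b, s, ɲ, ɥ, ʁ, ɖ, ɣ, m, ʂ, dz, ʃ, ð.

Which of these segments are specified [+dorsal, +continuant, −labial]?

x, ʁ, ɣ

The [+dorsal] segments are /x, ɲ, ɥ, ʁ, ɣ/.
Within that set, [+continuant] gives /x, ɥ, ʁ, ɣ/.
Among these, [−labial] leaves /x, ʁ, ɣ/.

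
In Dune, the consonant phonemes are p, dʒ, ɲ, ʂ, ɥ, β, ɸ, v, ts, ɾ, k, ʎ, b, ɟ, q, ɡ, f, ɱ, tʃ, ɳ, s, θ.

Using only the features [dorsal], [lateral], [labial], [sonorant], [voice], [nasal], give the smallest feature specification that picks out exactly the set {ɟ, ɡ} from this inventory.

[−sonorant, +voice, +dorsal]

Every target segment is [−sonorant], [+voice], [+dorsal]; each remaining inventory member fails at least one of these. Each conjunct is needed — [+voice, +dorsal] alone would also admit /ɲ, ɥ, ʎ/; [−sonorant, +dorsal] alone would also admit /k, q/; [−sonorant, +voice] alone would also admit /dʒ, β, v, b/ — and no other combination of two listed features has exactly this extension, so three is the minimum.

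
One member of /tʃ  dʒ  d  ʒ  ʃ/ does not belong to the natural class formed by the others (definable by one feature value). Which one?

[distributed] (equivalently [strident], [anterior]) groups all but one: /dʒ, ʒ, ʃ, tʃ/ share [+distributed] while /d/ (voiced alveolar stop) alone is [−distributed]. Removing any other segment would not leave a single-feature class that excludes it.

d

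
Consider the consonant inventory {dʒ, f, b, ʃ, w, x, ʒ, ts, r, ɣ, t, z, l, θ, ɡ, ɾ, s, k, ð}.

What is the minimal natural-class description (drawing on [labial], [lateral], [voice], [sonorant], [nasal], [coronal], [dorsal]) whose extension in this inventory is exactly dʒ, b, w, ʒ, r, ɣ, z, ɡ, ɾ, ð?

Every target segment is [+voice], [−lateral]; each remaining inventory member fails at least one of these. Each conjunct is needed — [−lateral] alone would also admit /f, ʃ, x, ts, …/; [+voice] alone would also admit /l/ — and no other single listed feature has exactly this extension, so two is the minimum.

[+voice, −lateral]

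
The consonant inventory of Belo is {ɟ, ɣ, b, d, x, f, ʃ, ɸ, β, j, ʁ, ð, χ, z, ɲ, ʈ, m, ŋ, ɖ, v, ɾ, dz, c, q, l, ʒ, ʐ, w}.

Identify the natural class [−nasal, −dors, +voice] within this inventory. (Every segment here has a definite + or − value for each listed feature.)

Checking each segment against [−nasal], [−dorsal], [+voice]: /b/ (voiced bilabial stop), /d/ (voiced alveolar stop), /β/ (voiced bilabial fricative), /ð/ (voiced dental fricative), /z/ (voiced alveolar fricative), /ɖ/ (voiced retroflex stop), among others, satisfy every feature; every other segment in the inventory fails at least one.

b, d, β, ð, z, ɖ, v, ɾ, dz, l, ʒ, ʐ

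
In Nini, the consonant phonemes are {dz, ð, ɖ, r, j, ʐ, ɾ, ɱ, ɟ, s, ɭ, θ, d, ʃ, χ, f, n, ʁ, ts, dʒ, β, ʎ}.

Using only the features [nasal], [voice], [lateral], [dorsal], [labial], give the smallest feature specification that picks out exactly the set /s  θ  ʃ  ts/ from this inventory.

[−voice, −labial, −dorsal]

The class [−voice], [−labial], [−dorsal] has exactly /s, θ, ʃ, ts/ as its extension in this inventory. No smaller conjunction from the listed features achieves this: [−labial, −dorsal] alone would also admit /dz, ð, ɖ, r, …/; [−voice, −dorsal] alone would also admit /f/; [−voice, −labial] alone would also admit /χ/; and checking the remaining two-feature bundles turns up none with this extension.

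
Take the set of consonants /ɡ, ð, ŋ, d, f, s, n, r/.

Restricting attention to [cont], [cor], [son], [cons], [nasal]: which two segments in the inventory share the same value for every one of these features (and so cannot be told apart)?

s, ð

On the given features, /s/ and /ð/ have an identical profile: [+continuant], [+coronal], [-sonorant], [+consonantal], [-nasal]. No other two segments in the inventory coincide on all 5 features. (They do differ in [voice], [strident] and [distributed], which are not among the given features.)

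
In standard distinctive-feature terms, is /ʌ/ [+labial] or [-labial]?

[-labial]

As the mid back unrounded lax vowel, /ʌ/ is [-labial].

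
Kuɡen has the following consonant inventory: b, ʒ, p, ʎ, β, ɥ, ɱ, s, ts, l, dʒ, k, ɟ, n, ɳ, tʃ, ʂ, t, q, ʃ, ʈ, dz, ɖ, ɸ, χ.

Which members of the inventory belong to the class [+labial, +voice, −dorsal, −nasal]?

b, β

Eliminate segments failing any feature: /ʒ, ʎ, s, ts, l, dʒ, k, ɟ, n, ɳ, tʃ, ʂ, t, q, ʃ, ʈ, dz, ɖ, χ/ are [−labial]; /p, ɸ/ are [−voice]; /ɥ/ is [+dorsal]; /ɱ/ is [+nasal]. The remaining /b, β/ satisfy [+labial], [+voice], [−dorsal], [−nasal].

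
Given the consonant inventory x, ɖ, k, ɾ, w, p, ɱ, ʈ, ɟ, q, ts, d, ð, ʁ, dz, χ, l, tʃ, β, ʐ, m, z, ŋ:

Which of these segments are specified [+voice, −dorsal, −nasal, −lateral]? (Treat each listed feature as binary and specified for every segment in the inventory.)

ɖ, ɾ, d, ð, dz, β, ʐ, z

Checking each segment against [+voice], [−dorsal], [−nasal], [−lateral]: /ɖ/ (voiced retroflex stop), /ɾ/ (alveolar tap), /d/ (voiced alveolar stop), /ð/ (voiced dental fricative), /dz/ (voiced alveolar affricate), /β/ (voiced bilabial fricative), among others, satisfy every feature; every other segment in the inventory fails at least one.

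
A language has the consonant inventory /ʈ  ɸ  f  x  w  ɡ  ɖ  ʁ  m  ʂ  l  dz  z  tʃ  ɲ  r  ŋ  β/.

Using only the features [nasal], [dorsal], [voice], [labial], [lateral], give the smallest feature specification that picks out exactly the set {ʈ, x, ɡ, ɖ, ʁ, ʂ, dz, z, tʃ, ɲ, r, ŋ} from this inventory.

[-lateral, -labial]

Every target segment is [-lateral], [-labial]; each remaining inventory member fails at least one of these. Each conjunct is needed — [-labial] alone would also admit /l/; [-lateral] alone would also admit /ɸ, f, w, m, …/ — and no other single listed feature has exactly this extension, so two is the minimum.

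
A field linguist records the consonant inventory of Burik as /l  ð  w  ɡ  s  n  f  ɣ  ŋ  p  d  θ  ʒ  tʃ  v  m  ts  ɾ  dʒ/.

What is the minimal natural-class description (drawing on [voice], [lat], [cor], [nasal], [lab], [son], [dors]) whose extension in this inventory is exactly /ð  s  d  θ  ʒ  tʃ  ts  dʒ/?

/ð, s, d, θ, ʒ, tʃ, ts, dʒ/ are all [-sonorant], [+coronal], and no other segment in the inventory matches both values. Dropping any one of them over-generates: [+coronal] alone would also admit /l, n, ɾ/; [-sonorant] alone would also admit /ɡ, f, ɣ, p, …/. No other single listed feature picks out exactly this set either, so fewer than two features will not do.

[-son, +cor]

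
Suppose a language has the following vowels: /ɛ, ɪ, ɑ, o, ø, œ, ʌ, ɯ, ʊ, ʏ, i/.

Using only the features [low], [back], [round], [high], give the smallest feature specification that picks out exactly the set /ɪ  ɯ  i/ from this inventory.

/ɪ, ɯ, i/ are all [+high], [-round], and no other segment in the inventory matches both values. Dropping any one of them over-generates: [-round] alone would also admit /ɛ, ɑ, ʌ/; [+high] alone would also admit /ʊ, ʏ/. No other single listed feature picks out exactly this set either, so fewer than two features will not do.

[+high, -round]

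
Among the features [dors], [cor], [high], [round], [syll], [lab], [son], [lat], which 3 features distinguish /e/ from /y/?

[labial], [round], [high]

/e/ is the mid front unrounded tense vowel and /y/ is the high front rounded tense vowel. Both are [+dorsal], [−coronal], [+syllabic], [+sonorant], [−lateral]. /e/ is [−labial] while /y/ is [+labial]; /e/ is [−round] while /y/ is [+round]; /e/ is [−high] while /y/ is [+high], so the distinguishing features are [labial], [round], [high].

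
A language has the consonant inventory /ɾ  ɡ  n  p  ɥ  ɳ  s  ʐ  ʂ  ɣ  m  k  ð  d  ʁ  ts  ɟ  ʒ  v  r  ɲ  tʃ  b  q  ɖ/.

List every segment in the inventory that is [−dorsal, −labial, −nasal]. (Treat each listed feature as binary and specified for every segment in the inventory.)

Eliminate segments failing any feature: /ɡ, ɥ, ɣ, k, ʁ, ɟ, ɲ, q/ are [+dorsal]; /n, ɳ/ are [+nasal]; /p, m, v, b/ are [+labial]. The remaining /ɾ, s, ʐ, ʂ, ð, d, ts, ʒ, r, tʃ, ɖ/ satisfy [−dorsal], [−labial], [−nasal].

ɾ, s, ʐ, ʂ, ð, d, ts, ʒ, r, tʃ, ɖ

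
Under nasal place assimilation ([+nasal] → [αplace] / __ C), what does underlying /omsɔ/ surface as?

The only nasal preceding a consonant is /m/ before /s/. /s/ is [+coronal], so /m/ → /n/, giving [onsɔ].

[onsɔ]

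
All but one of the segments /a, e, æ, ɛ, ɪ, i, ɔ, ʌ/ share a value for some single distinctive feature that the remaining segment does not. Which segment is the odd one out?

[round] groups all but one: /e, ʌ, i, ɛ, æ, a, ɪ/ share [−round] while /ɔ/ (mid back rounded lax vowel) alone is [+round]. Removing any other segment would not leave a single-feature class that excludes it.

ɔ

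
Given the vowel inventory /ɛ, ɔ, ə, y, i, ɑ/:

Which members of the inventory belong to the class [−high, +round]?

Checking each segment against [−high], [+round]: /ɔ/ (mid back rounded lax vowel) satisfies every feature; every other segment in the inventory fails at least one.

ɔ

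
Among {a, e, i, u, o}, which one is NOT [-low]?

a

/a/ is the low unrounded vowel, which is [+low]; the rest — /u, i, o, e/ — are [-low].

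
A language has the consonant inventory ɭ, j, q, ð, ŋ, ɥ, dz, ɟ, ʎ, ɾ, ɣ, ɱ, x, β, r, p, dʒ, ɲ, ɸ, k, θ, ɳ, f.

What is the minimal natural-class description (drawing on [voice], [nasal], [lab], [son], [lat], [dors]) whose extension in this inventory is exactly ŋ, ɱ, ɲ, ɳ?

/ŋ, ɱ, ɲ, ɳ/ are exactly the [+nasal] segments in the inventory, so a single feature suffices.

[+nasal]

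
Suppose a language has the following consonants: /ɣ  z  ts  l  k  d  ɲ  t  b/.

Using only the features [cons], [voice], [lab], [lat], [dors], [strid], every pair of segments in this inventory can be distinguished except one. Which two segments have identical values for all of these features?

ɣ, ɲ

Both /ɣ/ and /ɲ/ are [+consonantal], [+voice], [-labial], [-lateral], [+dorsal], [-strident]. Since the list omits [sonorant], [nasal], [continuant] and [back] — which do distinguish the voiced velar fricative from the palatal nasal — this pair collapses; all other pairs remain distinct.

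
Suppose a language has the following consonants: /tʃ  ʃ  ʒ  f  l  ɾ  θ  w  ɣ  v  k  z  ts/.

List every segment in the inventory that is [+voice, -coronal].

w, ɣ, v

Eliminate segments failing any feature: /tʃ, ʃ, f, θ, k, ts/ are [-voice]; /ʒ, l, ɾ, z/ are [+coronal]. The remaining /w, ɣ, v/ satisfy [+voice], [-coronal].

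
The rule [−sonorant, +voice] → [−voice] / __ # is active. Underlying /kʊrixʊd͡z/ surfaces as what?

The only segment in the rule's environment that also matches [−sonorant, +voice] is /d͡z/. Applying [−voice] turns the voiced alveolar affricate into /t͡s/ (voiceless alveolar affricate), giving [kʊrixʊt͡s].

[kʊrixʊt͡s]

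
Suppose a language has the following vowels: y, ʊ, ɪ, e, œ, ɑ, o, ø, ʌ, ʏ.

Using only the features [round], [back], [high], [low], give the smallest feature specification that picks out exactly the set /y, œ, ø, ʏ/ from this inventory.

The class [-back], [+round] has exactly /y, œ, ø, ʏ/ as its extension in this inventory. No smaller conjunction from the listed features achieves this: [+round] alone would also admit /ʊ, o/; [-back] alone would also admit /ɪ, e/; and checking the remaining single features turns up none with this extension.

[-back, +round]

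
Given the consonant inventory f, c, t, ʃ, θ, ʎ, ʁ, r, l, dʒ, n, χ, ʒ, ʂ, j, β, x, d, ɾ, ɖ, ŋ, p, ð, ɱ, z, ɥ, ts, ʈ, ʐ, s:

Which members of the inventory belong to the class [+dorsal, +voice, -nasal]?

Eliminate segments failing any feature: /f, t, ʃ, θ, r, l, dʒ, n, ʒ, ʂ, β, d, ɾ, ɖ, p, ð, ɱ, z, ts, ʈ, ʐ, s/ are [-dorsal]; /c, χ, x/ are [-voice]; /ŋ/ is [+nasal]. The remaining /ʎ, ʁ, j, ɥ/ satisfy [+dorsal], [+voice], [-nasal].

ʎ, ʁ, j, ɥ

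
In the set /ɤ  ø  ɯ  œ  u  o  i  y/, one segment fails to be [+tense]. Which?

Every segment except /œ/ is [+tense]. /œ/ (mid front rounded lax vowel) is [-tense], so it is the exception.

œ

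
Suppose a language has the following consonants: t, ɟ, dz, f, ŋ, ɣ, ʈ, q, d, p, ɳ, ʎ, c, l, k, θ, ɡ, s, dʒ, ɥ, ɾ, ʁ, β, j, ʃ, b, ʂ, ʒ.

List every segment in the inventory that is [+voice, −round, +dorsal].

First, the [+voice] segments are /ɟ, dz, ŋ, ɣ, d, ɳ, ʎ, l, ɡ, dʒ, ɥ, ɾ, ʁ, β, j, b, ʒ/.
Of those, [−round] gives /ɟ, dz, ŋ, ɣ, d, ɳ, ʎ, l, ɡ, dʒ, ɾ, ʁ, β, j, b, ʒ/.
Then [+dorsal] leaves /ɟ, ŋ, ɣ, ʎ, ɡ, ʁ, j/.

ɟ, ŋ, ɣ, ʎ, ɡ, ʁ, j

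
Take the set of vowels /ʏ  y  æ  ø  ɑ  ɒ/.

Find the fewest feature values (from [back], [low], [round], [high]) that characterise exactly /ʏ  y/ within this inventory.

[+high]

Every target segment is [+high] and no other inventory member is, so one feature is enough.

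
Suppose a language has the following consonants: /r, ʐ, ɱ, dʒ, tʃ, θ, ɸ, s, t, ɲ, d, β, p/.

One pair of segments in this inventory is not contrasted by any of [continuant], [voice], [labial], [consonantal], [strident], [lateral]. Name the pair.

On the given features, /ɲ/ and /d/ have an identical profile: [−continuant], [+voice], [−labial], [+consonantal], [−strident], [−lateral]. No other two segments in the inventory coincide on all 6 features. (They do differ in [sonorant], [nasal] and [dorsal], which are not among the given features.)

ɲ, d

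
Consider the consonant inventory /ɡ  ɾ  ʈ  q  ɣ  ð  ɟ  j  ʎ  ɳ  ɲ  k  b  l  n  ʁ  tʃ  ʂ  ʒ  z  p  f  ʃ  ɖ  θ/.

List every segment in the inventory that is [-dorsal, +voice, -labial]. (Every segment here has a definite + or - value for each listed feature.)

The [-dorsal] segments are /ɾ, ʈ, ð, ɳ, b, l, n, tʃ, ʂ, ʒ, z, p, f, ʃ, ɖ, θ/.
Then [+voice] gives /ɾ, ð, ɳ, b, l, n, ʒ, z, ɖ/.
Intersecting with [-labial] leaves /ɾ, ð, ɳ, l, n, ʒ, z, ɖ/.

ɾ, ð, ɳ, l, n, ʒ, z, ɖ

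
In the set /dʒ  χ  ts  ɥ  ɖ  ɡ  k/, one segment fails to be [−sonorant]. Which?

Every segment except /ɥ/ is [−sonorant]. /ɥ/ (labial-palatal glide) is [+sonorant], so it is the exception.

ɥ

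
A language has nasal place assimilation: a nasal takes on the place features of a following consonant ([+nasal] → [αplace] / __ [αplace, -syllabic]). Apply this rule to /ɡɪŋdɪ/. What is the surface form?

[ɡɪndɪ]

/ŋ/ sits before the [+coronal] consonant /d/, so it takes on [+coronal] and surfaces as /n/. The rest of the form is unaffected: [ɡɪndɪ].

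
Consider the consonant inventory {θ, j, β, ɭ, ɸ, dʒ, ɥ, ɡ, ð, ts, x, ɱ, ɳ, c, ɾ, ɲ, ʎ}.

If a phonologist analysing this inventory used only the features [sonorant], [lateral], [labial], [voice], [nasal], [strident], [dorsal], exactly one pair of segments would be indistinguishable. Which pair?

x, c

On the given features, /x/ and /c/ have an identical profile: [−sonorant], [−lateral], [−labial], [−voice], [−nasal], [−strident], [+dorsal]. No other two segments in the inventory coincide on all 7 features. (They do differ in [continuant] and [back], which are not among the given features.)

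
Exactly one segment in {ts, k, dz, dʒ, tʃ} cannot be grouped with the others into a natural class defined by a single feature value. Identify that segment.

k

[delayed release] (equivalently [strident], [coronal], [dorsal]) groups all but one: /dz, dʒ, tʃ, ts/ share [+delayed release] while /k/ (voiceless velar stop) alone is [-delayed release]. Removing any other segment would not leave a single-feature class that excludes it.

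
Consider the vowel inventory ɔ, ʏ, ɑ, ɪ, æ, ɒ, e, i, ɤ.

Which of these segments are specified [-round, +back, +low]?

ɑ

First, the [-round] segments are /ɑ, ɪ, æ, e, i, ɤ/.
Within that set, [+back] gives /ɑ, ɤ/.
Intersecting with [+low] leaves /ɑ/.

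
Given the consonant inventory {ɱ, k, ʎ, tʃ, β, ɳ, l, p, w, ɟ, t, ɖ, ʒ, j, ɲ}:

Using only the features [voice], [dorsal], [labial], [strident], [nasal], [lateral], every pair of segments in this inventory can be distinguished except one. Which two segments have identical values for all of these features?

/j/ (palatal glide) and /ɟ/ (voiced palatal stop) are both [+voice], [+dorsal], [−labial], [−strident], [−nasal], [−lateral], so none of the listed features separates them. (They do differ in [sonorant] and [continuant], which are not among the given features.) Every other pair in the inventory differs on at least one listed feature.

j, ɟ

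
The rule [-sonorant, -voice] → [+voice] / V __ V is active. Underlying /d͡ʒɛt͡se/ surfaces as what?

[d͡ʒɛd͡ze]

Only /t͡s/ occurs between two vowels (/ɛ/ __ /e/) and matches the structural description. It is a voiceless alveolar affricate, so [-sonorant, -voice] holds; changing it to [+voice] with all other features held fixed yields /d͡z/ (voiced alveolar affricate). No other segment meets both the structural description and the environment, so the output is [d͡ʒɛd͡ze].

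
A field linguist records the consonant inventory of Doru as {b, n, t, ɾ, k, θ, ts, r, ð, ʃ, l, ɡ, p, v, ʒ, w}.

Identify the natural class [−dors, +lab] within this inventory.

Eliminate segments failing any feature: /n, t, ɾ, θ, ts, r, ð, ʃ, l, ʒ/ are [−labial]; /k, ɡ, w/ are [+dorsal]. The remaining /b, p, v/ satisfy [−dorsal], [+labial].

b, p, v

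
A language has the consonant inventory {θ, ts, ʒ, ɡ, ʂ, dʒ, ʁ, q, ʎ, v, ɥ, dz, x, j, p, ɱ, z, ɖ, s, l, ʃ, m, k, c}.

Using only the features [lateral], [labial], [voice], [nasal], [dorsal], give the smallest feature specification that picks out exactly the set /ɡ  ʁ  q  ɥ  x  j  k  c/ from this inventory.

[−lateral, +dorsal]

Every target segment is [−lateral], [+dorsal]; each remaining inventory member fails at least one of these. Each conjunct is needed — [+dorsal] alone would also admit /ʎ/; [−lateral] alone would also admit /θ, ts, ʒ, ʂ, …/ — and no other single listed feature has exactly this extension, so two is the minimum.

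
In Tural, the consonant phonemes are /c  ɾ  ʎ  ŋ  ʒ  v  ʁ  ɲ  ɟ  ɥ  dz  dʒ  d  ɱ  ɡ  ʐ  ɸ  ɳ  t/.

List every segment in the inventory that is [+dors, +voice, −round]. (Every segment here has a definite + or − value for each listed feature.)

Eliminate segments failing any feature: /c/ is [−voice]; /ɾ, ʒ, v, dz, dʒ, d, ɱ, ʐ, ɸ, ɳ, t/ are [−dorsal]; /ɥ/ is [+round]. The remaining /ʎ, ŋ, ʁ, ɲ, ɟ, ɡ/ satisfy [+dorsal], [+voice], [−round].

ʎ, ŋ, ʁ, ɲ, ɟ, ɡ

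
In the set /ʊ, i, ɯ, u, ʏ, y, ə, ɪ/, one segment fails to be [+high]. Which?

/ə/ is the mid central vowel (schwa), which is [−high]; the rest — /ʊ, u, ɯ, i, y, ɪ, ʏ/ — are [+high].

ə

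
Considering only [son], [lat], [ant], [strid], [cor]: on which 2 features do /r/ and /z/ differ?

[sonorant], [strident]

/r/ (alveolar trill) and /z/ (voiced alveolar fricative) agree on [−lateral], [+anterior], [+coronal]. They differ on [sonorant] (/r/ [+], /z/ [−]), [strident] (/r/ [−], /z/ [+]).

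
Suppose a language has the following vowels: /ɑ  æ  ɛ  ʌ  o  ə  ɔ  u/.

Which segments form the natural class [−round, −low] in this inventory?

ɛ, ʌ, ə

Checking each segment against [−round], [−low]: /ɛ/ (mid front unrounded lax vowel), /ʌ/ (mid back unrounded lax vowel), /ə/ (mid central vowel (schwa)) satisfy every feature; every other segment in the inventory fails at least one.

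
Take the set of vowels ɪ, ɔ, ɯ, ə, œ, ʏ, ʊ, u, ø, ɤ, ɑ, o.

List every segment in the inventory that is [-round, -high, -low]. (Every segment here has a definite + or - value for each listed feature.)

ə, ɤ

The [-round] segments are /ɪ, ɯ, ə, ɤ, ɑ/.
Then [-high] gives /ə, ɤ, ɑ/.
Within that set, [-low] leaves /ə, ɤ/.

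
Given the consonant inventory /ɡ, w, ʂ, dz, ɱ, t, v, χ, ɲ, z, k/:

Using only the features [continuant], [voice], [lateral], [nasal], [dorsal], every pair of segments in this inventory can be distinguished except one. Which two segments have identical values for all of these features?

z, v

/z/ (voiced alveolar fricative) and /v/ (voiced labiodental fricative) are both [+continuant], [+voice], [-lateral], [-nasal], [-dorsal], so none of the listed features separates them. (They do differ in [labial] and [coronal], which are not among the given features.) Every other pair in the inventory differs on at least one listed feature.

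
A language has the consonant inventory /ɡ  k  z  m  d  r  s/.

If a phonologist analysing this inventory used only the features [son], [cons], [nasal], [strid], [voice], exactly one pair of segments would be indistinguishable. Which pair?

ɡ, d

/ɡ/ (voiced velar stop) and /d/ (voiced alveolar stop) are both [−sonorant], [+consonantal], [−nasal], [−strident], [+voice], so none of the listed features separates them. (They do differ in [coronal] and [dorsal], which are not among the given features.) Every other pair in the inventory differs on at least one listed feature.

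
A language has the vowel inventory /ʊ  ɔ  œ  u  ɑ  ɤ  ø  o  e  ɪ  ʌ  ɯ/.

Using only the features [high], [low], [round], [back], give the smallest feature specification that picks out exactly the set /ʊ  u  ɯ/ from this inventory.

/ʊ, u, ɯ/ are all [+high], [+back], and no other segment in the inventory matches both values. Dropping any one of them over-generates: [+back] alone would also admit /ɔ, ɑ, ɤ, o, …/; [+high] alone would also admit /ɪ/. No other single listed feature picks out exactly this set either, so fewer than two features will not do.

[+high, +back]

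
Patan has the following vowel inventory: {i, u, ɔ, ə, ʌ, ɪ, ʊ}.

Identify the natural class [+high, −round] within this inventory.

The [+high] segments are /i, u, ɪ, ʊ/.
Then [−round] leaves /i, ɪ/.

i, ɪ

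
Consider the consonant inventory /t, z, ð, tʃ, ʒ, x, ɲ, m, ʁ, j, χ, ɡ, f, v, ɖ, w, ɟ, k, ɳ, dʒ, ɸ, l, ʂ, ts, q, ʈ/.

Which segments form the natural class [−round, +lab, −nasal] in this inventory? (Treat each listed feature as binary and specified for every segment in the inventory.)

f, v, ɸ

Eliminate segments failing any feature: /t, z, ð, tʃ, ʒ, x, ɲ, ʁ, j, χ, ɡ, ɖ, ɟ, k, ɳ, dʒ, l, ʂ, ts, q, ʈ/ are [−labial]; /m/ is [+nasal]; /w/ is [+round]. The remaining /f, v, ɸ/ satisfy [−round], [+labial], [−nasal].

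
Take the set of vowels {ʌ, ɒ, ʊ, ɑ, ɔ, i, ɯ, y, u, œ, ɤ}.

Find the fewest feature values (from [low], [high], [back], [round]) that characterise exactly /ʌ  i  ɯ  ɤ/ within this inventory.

[−low, −round]

The class [−low], [−round] has exactly /ʌ, i, ɯ, ɤ/ as its extension in this inventory. No smaller conjunction from the listed features achieves this: [−round] alone would also admit /ɑ/; [−low] alone would also admit /ʊ, ɔ, y, u, …/; and checking the remaining single features turns up none with this extension.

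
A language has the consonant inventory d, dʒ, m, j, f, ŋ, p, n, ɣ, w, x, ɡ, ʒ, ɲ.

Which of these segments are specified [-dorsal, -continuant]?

The [-dorsal] segments are /d, dʒ, m, f, p, n, ʒ/.
Intersecting with [-continuant] leaves /d, dʒ, m, p, n/.

d, dʒ, m, p, n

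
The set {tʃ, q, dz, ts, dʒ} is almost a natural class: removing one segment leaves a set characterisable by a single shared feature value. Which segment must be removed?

q

[delayed release] (equivalently [strident], [coronal], [dorsal]) groups all but one: /dʒ, dz, ts, tʃ/ share [+delayed release] while /q/ (voiceless uvular stop) alone is [-delayed release]. Removing any other segment would not leave a single-feature class that excludes it.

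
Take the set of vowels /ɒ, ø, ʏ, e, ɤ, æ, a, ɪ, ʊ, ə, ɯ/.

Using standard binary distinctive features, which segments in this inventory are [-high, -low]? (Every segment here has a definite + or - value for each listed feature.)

ø, e, ɤ, ə

First, the [-high] segments are /ɒ, ø, e, ɤ, æ, a, ə/.
Intersecting with [-low] leaves /ø, e, ɤ, ə/.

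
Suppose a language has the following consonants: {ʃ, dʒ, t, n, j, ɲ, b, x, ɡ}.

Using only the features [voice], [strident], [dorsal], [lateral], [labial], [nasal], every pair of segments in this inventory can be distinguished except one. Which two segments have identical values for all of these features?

/j/ (palatal glide) and /ɡ/ (voiced velar stop) are both [+voice], [-strident], [+dorsal], [-lateral], [-labial], [-nasal], so none of the listed features separates them. (They do differ in [sonorant], [continuant] and [back], which are not among the given features.) Every other pair in the inventory differs on at least one listed feature.

j, ɡ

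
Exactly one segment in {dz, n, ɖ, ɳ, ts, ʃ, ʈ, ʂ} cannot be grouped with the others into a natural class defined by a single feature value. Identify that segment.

[distributed] groups all but one: /ʂ, ts, ʈ, ɖ, n, ɳ, dz/ share [−distributed] while /ʃ/ (voiceless postalveolar fricative) alone is [+distributed]. Removing any other segment would not leave a single-feature class that excludes it.

ʃ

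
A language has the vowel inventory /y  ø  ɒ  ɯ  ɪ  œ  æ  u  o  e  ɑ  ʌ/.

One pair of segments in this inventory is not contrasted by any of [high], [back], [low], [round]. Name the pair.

ø, œ

/ø/ (mid front rounded tense vowel) and /œ/ (mid front rounded lax vowel) are both [-high], [-back], [-low], [+round], so none of the listed features separates them. (They do differ in [tense], which is not among the given features.) Every other pair in the inventory differs on at least one listed feature.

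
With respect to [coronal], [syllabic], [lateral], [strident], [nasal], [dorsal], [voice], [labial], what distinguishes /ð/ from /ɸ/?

/ð/ is the voiced dental fricative and /ɸ/ is the voiceless bilabial fricative. Both are [-syllabic], [-lateral], [-strident], [-nasal], [-dorsal]. /ð/ is [+voice] while /ɸ/ is [-voice]; /ð/ is [-labial] while /ɸ/ is [+labial]; /ð/ is [+coronal] while /ɸ/ is [-coronal], so the distinguishing features are [voice], [labial], [coronal].

[voice], [labial], [coronal]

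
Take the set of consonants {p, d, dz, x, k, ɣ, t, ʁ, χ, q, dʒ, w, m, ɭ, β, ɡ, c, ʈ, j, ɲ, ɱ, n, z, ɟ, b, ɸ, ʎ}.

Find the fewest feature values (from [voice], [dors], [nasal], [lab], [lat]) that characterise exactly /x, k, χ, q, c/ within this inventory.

[-voice, +dors]

The class [-voice], [+dorsal] has exactly /x, k, χ, q, c/ as its extension in this inventory. No smaller conjunction from the listed features achieves this: [+dorsal] alone would also admit /ɣ, ʁ, w, ɡ, …/; [-voice] alone would also admit /p, t, ʈ, ɸ/; and checking the remaining single features turns up none with this extension.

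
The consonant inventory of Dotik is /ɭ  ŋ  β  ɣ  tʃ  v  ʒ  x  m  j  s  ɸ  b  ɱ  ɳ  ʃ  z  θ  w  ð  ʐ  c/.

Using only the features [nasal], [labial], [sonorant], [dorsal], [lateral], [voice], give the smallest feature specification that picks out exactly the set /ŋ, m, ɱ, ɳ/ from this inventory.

/ŋ, m, ɱ, ɳ/ are exactly the [+nasal] segments in the inventory, so a single feature suffices.

[+nasal]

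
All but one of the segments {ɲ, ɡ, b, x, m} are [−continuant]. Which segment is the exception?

x

/ɲ, b, ɡ, m/ are all [−continuant]; /x/ (voiceless velar fricative) is [+continuant].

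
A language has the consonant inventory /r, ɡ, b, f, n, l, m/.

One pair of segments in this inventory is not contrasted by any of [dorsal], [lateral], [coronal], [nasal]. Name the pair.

/f/ (voiceless labiodental fricative) and /b/ (voiced bilabial stop) are both [−dorsal], [−lateral], [−coronal], [−nasal], so none of the listed features separates them. (They do differ in [voice] and [continuant], which are not among the given features.) Every other pair in the inventory differs on at least one listed feature.

f, b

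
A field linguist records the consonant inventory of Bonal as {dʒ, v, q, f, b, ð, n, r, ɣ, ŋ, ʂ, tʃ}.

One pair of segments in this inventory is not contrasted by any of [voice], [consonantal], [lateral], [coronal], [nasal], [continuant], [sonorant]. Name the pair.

v, ɣ

Both /v/ and /ɣ/ are [+voice], [+consonantal], [-lateral], [-coronal], [-nasal], [+continuant], [-sonorant]. Since the list omits [labial] and [dorsal] — which do distinguish the voiced labiodental fricative from the voiced velar fricative — this pair collapses; all other pairs remain distinct.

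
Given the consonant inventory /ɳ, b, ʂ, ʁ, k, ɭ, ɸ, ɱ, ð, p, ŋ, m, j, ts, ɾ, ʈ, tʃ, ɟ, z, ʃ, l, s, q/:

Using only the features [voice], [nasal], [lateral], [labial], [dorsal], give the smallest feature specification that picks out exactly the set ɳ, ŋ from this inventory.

[+nasal, -labial]

Every target segment is [+nasal], [-labial]; each remaining inventory member fails at least one of these. Each conjunct is needed — [-labial] alone would also admit /ʂ, ʁ, k, ɭ, …/; [+nasal] alone would also admit /ɱ, m/ — and no other single listed feature has exactly this extension, so two is the minimum.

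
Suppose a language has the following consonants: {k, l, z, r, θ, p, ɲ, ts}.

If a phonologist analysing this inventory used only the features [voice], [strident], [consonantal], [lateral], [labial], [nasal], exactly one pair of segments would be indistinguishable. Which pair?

/k/ (voiceless velar stop) and /θ/ (voiceless dental fricative) are both [-voice], [-strident], [+consonantal], [-lateral], [-labial], [-nasal], so none of the listed features separates them. (They do differ in [continuant], [coronal] and [dorsal], which are not among the given features.) Every other pair in the inventory differs on at least one listed feature.

k, θ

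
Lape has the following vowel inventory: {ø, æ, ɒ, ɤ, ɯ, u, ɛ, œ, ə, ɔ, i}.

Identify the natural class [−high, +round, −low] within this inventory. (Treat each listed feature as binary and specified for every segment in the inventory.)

Among the inventory, the [−high] segments are /ø, æ, ɒ, ɤ, ɛ, œ, ə, ɔ/.
Of those, [+round] gives /ø, ɒ, œ, ɔ/.
Intersecting with [−low] leaves /ø, œ, ɔ/.

ø, œ, ɔ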